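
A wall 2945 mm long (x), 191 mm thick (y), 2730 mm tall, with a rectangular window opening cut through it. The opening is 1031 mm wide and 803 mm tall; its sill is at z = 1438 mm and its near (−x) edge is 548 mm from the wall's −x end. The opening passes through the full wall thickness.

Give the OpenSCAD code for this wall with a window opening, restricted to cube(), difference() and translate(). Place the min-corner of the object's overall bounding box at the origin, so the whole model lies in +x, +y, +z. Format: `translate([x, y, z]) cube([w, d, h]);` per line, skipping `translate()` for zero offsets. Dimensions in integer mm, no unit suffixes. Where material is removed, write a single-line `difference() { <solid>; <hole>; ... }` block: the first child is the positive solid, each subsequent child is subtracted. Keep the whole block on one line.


difference() { cube([2945, 191, 2730]); translate([548, 0, 1438]) cube([1031, 191, 803]); }


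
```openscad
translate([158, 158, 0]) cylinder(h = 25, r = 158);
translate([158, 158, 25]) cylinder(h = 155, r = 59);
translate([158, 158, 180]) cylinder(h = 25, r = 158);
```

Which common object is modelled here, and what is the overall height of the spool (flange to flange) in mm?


A spool. The overall height is 205 mm.

Three coaxial cylinders, large–small–large — a spool. Two 25 mm flanges and a 155 mm core give 25 + 155 + 25 = 205 mm.


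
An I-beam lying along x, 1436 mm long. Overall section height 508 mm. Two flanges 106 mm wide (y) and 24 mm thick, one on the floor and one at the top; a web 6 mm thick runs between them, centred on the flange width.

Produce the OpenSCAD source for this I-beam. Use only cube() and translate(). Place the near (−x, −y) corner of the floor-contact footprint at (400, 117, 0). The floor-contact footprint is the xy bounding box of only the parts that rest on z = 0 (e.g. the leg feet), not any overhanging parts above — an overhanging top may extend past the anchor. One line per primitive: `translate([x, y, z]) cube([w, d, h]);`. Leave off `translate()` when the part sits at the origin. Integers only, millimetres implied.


translate([400, 117, 0]) cube([1436, 106, 24]);
translate([400, 167, 24]) cube([1436, 6, 460]);
translate([400, 117, 484]) cube([1436, 106, 24]);


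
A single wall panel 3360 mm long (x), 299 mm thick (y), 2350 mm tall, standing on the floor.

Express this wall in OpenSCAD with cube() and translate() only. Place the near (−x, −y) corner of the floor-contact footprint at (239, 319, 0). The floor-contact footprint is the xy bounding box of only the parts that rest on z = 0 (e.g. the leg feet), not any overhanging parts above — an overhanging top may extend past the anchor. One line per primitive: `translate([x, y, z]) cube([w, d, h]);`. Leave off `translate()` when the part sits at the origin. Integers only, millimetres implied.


translate([239, 319, 0]) cube([3360, 299, 2350]);


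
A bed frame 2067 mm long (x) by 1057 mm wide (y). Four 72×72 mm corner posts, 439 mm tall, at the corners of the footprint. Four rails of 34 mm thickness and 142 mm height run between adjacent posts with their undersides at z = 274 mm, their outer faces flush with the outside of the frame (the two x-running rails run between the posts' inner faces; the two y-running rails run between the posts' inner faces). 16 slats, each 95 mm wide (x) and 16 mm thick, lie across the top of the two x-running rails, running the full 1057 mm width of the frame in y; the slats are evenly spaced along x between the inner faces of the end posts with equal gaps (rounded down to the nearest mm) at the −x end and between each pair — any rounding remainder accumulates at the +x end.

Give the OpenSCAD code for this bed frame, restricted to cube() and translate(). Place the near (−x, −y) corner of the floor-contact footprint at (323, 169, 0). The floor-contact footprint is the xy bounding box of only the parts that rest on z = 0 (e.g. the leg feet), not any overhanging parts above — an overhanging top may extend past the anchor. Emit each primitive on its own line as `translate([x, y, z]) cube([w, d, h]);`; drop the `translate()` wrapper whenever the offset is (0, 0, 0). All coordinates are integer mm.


// slat z = rail_z + rail_h = 274 + 142 = 416
// slat gap = ⌊(1923 − 16·95) / 17⌋ = 23
translate([323, 169, 0]) cube([72, 72, 439]);
translate([323, 1154, 0]) cube([72, 72, 439]);
translate([2318, 169, 0]) cube([72, 72, 439]);
translate([2318, 1154, 0]) cube([72, 72, 439]);
translate([395, 169, 274]) cube([1923, 34, 142]);
translate([395, 1192, 274]) cube([1923, 34, 142]);
translate([323, 241, 274]) cube([34, 913, 142]);
translate([2356, 241, 274]) cube([34, 913, 142]);
translate([418, 169, 416]) cube([95, 1057, 16]);
translate([536, 169, 416]) cube([95, 1057, 16]);
translate([654, 169, 416]) cube([95, 1057, 16]);
translate([772, 169, 416]) cube([95, 1057, 16]);
translate([890, 169, 416]) cube([95, 1057, 16]);
translate([1008, 169, 416]) cube([95, 1057, 16]);
translate([1126, 169, 416]) cube([95, 1057, 16]);
translate([1244, 169, 416]) cube([95, 1057, 16]);
translate([1362, 169, 416]) cube([95, 1057, 16]);
translate([1480, 169, 416]) cube([95, 1057, 16]);
translate([1598, 169, 416]) cube([95, 1057, 16]);
translate([1716, 169, 416]) cube([95, 1057, 16]);
translate([1834, 169, 416]) cube([95, 1057, 16]);
translate([1952, 169, 416]) cube([95, 1057, 16]);
translate([2070, 169, 416]) cube([95, 1057, 16]);
translate([2188, 169, 416]) cube([95, 1057, 16]);


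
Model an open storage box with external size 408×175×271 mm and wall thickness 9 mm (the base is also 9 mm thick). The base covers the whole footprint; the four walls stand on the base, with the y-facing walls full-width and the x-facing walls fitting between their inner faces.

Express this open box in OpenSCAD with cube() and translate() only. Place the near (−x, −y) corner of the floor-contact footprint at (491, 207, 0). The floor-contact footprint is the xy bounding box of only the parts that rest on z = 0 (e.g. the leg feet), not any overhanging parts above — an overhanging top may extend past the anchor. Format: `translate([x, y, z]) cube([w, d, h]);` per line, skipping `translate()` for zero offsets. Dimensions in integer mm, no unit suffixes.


translate([491, 207, 0]) cube([408, 175, 9]);
translate([491, 207, 9]) cube([408, 9, 262]);
translate([491, 373, 9]) cube([408, 9, 262]);
translate([491, 216, 9]) cube([9, 157, 262]);
translate([890, 216, 9]) cube([9, 157, 262]);


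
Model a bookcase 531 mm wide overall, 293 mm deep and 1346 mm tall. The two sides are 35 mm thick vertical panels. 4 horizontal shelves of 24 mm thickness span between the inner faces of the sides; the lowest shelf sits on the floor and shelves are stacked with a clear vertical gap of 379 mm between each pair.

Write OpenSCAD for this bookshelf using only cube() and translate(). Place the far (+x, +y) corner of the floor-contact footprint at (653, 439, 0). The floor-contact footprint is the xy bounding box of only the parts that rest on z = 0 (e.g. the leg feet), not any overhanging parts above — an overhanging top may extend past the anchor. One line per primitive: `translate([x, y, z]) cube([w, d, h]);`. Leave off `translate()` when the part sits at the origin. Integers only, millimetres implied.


translate([122, 146, 0]) cube([35, 293, 1346]);
translate([618, 146, 0]) cube([35, 293, 1346]);
translate([157, 146, 0]) cube([461, 293, 24]);
translate([157, 146, 403]) cube([461, 293, 24]);
translate([157, 146, 806]) cube([461, 293, 24]);
translate([157, 146, 1209]) cube([461, 293, 24]);


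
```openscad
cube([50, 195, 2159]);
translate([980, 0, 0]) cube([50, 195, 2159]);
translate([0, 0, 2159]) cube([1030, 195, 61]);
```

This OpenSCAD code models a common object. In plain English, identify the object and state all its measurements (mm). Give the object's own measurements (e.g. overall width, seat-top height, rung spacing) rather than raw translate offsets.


A door frame. The clear opening is 930 mm wide and 2159 mm high. Two 50 mm wide jambs, 195 mm deep, stand either side of the opening from the floor to the top of the opening. A 61 mm thick head sits across the top of both jambs, spanning the full outside width of the frame.


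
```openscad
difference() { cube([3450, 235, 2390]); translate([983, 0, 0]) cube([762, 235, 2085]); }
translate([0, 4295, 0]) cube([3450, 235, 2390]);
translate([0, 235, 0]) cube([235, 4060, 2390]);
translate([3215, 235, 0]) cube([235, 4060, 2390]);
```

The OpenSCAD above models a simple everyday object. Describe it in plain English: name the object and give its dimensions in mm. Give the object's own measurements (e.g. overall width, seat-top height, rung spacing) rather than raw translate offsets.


A single room: four walls, each 2390 mm tall and 235 mm thick, enclosing an outside footprint 3450×4530 mm (x × y), no floor or roof. The front and back walls (−y and +y sides) run the full x-width; the side walls fit between their inner faces. A door opening 762 mm wide and 2085 mm tall is cut through the front wall from the floor up, its −x edge 983 mm from the wall's −x end.


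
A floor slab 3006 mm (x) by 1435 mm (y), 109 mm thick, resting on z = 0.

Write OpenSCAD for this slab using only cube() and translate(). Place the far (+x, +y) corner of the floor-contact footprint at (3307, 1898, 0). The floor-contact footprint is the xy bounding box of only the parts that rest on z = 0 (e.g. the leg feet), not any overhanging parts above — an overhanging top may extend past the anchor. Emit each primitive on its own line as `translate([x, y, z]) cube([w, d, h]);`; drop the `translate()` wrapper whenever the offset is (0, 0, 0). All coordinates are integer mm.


translate([301, 463, 0]) cube([3006, 1435, 109]);


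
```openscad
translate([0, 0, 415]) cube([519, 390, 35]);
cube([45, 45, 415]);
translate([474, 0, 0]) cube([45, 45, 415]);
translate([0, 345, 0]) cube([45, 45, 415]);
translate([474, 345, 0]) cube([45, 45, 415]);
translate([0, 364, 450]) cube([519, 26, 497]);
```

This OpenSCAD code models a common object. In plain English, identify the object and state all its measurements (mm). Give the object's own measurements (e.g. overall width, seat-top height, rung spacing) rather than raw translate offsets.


A chair. The seat is a 519×390×35 mm slab with its top at z = 450 mm, on four 45×45 mm corner legs (flush with the seat edges, standing on z = 0). A flat backrest 26 mm thick, 497 mm tall, spans the full seat width and rises from the seat top along its +y edge, rear face flush with the rear of the seat.


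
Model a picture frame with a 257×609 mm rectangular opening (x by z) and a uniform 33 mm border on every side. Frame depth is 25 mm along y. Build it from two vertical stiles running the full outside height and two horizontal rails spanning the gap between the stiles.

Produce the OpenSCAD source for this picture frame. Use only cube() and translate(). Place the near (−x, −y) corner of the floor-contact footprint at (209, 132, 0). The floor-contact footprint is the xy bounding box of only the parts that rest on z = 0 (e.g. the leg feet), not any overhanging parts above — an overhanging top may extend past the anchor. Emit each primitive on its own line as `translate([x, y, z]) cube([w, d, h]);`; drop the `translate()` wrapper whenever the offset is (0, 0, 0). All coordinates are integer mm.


translate([209, 132, 0]) cube([33, 25, 675]);
translate([499, 132, 0]) cube([33, 25, 675]);
translate([242, 132, 0]) cube([257, 25, 33]);
translate([242, 132, 642]) cube([257, 25, 33]);


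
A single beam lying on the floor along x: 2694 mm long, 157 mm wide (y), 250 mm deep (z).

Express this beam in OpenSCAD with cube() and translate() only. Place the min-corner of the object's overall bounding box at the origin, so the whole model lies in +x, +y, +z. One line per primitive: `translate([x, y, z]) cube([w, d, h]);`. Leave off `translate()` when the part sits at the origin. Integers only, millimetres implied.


cube([2694, 157, 250]);


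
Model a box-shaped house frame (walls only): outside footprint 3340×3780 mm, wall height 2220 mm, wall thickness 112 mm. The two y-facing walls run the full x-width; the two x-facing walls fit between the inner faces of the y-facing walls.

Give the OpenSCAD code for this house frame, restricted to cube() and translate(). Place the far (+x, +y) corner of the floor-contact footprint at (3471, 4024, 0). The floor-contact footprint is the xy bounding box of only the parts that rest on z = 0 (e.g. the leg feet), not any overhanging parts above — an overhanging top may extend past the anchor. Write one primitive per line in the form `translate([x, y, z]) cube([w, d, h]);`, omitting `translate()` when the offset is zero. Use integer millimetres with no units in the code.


translate([131, 244, 0]) cube([3340, 112, 2220]);
translate([131, 3912, 0]) cube([3340, 112, 2220]);
translate([131, 356, 0]) cube([112, 3556, 2220]);
translate([3359, 356, 0]) cube([112, 3556, 2220]);


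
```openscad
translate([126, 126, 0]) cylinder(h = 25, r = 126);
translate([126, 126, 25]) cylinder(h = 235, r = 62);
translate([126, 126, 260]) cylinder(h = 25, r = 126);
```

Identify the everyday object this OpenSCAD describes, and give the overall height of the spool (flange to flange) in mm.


A spool. The overall height is 285 mm.

Three coaxial cylinders, large–small–large — a spool. Two 25 mm flanges and a 235 mm core give 25 + 235 + 25 = 285 mm.


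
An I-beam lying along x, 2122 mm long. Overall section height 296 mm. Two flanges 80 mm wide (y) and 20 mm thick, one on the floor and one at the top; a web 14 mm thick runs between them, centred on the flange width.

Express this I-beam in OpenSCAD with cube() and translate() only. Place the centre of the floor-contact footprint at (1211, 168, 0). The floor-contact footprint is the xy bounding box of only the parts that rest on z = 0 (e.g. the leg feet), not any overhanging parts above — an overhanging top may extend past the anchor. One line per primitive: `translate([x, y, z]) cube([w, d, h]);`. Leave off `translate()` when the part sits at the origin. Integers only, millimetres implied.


translate([150, 128, 0]) cube([2122, 80, 20]);
translate([150, 161, 20]) cube([2122, 14, 256]);
translate([150, 128, 276]) cube([2122, 80, 20]);


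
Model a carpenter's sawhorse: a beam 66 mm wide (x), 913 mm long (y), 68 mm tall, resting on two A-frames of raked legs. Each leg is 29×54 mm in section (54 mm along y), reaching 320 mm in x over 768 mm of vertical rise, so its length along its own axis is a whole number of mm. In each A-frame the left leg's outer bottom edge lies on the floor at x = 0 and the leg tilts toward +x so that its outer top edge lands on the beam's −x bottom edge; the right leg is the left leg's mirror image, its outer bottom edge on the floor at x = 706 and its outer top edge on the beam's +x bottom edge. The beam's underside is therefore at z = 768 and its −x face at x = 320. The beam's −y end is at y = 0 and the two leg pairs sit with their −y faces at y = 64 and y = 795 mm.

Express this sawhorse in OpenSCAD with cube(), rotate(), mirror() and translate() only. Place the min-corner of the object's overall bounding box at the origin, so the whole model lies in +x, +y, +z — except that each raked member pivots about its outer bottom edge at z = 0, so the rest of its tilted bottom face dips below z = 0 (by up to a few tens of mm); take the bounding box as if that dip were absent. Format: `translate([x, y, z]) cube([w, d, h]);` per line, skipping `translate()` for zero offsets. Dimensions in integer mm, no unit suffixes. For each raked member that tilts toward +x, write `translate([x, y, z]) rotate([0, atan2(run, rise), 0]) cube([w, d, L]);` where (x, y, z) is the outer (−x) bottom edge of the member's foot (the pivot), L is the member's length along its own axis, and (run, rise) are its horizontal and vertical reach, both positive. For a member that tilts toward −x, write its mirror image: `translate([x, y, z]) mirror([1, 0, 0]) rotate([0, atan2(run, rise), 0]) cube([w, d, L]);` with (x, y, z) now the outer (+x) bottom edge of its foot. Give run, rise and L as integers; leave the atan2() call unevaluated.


translate([320, 0, 768]) cube([66, 913, 68]);
translate([0, 64, 0]) rotate([0, atan2(320, 768), 0]) cube([29, 54, 832]);
translate([706, 64, 0]) mirror([1, 0, 0]) rotate([0, atan2(320, 768), 0]) cube([29, 54, 832]);
translate([0, 795, 0]) rotate([0, atan2(320, 768), 0]) cube([29, 54, 832]);
translate([706, 795, 0]) mirror([1, 0, 0]) rotate([0, atan2(320, 768), 0]) cube([29, 54, 832]);


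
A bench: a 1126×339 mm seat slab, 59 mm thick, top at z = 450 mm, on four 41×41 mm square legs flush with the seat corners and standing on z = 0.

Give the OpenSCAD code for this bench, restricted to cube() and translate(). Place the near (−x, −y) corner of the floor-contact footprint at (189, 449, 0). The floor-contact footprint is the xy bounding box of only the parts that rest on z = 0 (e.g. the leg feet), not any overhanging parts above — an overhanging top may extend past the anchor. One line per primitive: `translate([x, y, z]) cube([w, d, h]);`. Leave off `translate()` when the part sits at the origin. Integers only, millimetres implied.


translate([189, 449, 391]) cube([1126, 339, 59]);
translate([189, 449, 0]) cube([41, 41, 391]);
translate([189, 747, 0]) cube([41, 41, 391]);
translate([1274, 449, 0]) cube([41, 41, 391]);
translate([1274, 747, 0]) cube([41, 41, 391]);


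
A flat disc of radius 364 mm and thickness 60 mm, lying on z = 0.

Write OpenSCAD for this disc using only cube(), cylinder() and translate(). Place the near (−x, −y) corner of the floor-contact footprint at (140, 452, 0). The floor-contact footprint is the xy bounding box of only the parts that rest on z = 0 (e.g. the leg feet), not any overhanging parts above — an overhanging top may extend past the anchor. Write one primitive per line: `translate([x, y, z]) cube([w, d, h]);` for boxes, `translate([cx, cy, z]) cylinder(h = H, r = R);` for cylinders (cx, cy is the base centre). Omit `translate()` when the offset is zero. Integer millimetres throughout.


translate([504, 816, 0]) cylinder(h = 60, r = 364);


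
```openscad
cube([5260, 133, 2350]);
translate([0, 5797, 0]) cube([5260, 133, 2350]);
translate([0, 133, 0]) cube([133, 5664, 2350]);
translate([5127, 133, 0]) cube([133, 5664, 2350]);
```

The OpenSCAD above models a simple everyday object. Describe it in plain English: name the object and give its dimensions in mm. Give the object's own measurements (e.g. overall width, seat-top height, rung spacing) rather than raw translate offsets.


The wall frame of a small rectangular building: four walls, each 2350 mm tall and 133 mm thick, enclosing a footprint 5260 mm (x) by 5930 mm (y) outside-to-outside, with no floor or roof. The front and back walls (the −y and +y sides) span the full width; the two side walls fit between them.


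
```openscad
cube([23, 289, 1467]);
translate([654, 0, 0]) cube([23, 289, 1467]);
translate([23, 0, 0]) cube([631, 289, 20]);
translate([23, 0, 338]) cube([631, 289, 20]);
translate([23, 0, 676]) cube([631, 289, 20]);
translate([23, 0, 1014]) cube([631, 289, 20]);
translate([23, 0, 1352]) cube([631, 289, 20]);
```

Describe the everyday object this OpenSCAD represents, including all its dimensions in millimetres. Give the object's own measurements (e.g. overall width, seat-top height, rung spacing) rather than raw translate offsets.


An open bookshelf. Two side panels, each 23 mm thick, 289 mm deep and 1467 mm tall, stand 677 mm apart (outside-to-outside). Between them sit 5 shelves, each 20 mm thick and 289 mm deep, spanning the full gap between the sides. The bottom shelf rests on the floor (its underside at z = 0) and the clear gap between one shelf's top and the next shelf's underside is 318 mm.


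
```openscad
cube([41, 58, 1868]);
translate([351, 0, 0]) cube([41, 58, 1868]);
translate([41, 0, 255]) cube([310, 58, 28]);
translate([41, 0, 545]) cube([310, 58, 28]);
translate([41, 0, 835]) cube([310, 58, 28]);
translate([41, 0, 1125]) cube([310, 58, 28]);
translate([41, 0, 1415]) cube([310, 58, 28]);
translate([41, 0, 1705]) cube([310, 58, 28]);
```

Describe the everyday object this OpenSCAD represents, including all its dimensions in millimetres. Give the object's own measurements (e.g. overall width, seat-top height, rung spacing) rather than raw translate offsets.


A straight ladder. Two 41×58 mm vertical rails, 1868 mm tall, stand 392 mm apart (outside-to-outside) with their front faces coplanar on the −y side. 6 rungs, each 58 mm deep and 28 mm tall, span between the inner faces of the rails, front faces flush with the rails. The lowest rung's underside is at z = 255 mm and rungs are spaced 290 mm apart (underside to underside).


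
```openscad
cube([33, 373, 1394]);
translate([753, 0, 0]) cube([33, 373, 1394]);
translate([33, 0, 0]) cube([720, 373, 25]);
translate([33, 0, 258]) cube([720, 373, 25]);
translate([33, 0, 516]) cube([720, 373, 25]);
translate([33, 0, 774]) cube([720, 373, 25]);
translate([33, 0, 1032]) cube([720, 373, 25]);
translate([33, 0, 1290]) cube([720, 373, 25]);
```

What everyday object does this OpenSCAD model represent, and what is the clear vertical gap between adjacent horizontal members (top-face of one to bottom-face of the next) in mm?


A bookshelf. The clear shelf gap is 233 mm.

Two tall side panels with 6 horizontal boards between them — a bookshelf. The first two shelf undersides are at z = 0 and z = 258; with shelf thickness 25, the clear gap is 258 − 0 − 25 = 233 mm.


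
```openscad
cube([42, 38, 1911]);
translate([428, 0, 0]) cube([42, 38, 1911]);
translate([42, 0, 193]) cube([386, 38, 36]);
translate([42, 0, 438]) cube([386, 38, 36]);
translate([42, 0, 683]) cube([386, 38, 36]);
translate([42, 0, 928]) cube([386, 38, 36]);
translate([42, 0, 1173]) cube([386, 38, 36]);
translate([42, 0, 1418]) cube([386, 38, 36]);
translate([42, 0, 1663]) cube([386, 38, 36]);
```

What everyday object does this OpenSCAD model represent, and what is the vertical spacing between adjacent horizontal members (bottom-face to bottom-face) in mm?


A ladder. The rung spacing is 245 mm.

Two tall 42×38 posts with 7 short bars between them — a ladder. Adjacent rungs sit at z = 193 and z = 438, so the spacing is 438 − 193 = 245 mm.


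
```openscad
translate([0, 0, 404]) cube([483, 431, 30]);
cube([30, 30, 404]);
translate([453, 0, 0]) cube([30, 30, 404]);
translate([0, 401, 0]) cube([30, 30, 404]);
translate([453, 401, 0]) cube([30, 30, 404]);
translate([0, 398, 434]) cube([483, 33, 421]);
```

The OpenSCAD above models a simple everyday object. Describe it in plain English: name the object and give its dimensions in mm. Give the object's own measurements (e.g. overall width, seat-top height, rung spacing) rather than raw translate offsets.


A chair. The seat is a 483×431×30 mm slab with its top at z = 434 mm, on four 30×30 mm corner legs (flush with the seat edges, standing on z = 0). A flat backrest 33 mm thick, 421 mm tall, spans the full seat width and rises from the seat top along its +y edge, rear face flush with the rear of the seat.


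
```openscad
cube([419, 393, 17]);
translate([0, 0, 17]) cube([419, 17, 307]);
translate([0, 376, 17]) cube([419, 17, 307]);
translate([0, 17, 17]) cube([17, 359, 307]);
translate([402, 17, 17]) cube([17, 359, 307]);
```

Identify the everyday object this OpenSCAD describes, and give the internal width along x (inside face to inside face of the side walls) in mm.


An open box. The internal width is 385 mm.

A 419×393 base slab with four walls standing on it — an open box. The base is 419 mm wide and the walls are 17 mm thick, so the internal width is 419 − 2 × 17 = 385 mm.


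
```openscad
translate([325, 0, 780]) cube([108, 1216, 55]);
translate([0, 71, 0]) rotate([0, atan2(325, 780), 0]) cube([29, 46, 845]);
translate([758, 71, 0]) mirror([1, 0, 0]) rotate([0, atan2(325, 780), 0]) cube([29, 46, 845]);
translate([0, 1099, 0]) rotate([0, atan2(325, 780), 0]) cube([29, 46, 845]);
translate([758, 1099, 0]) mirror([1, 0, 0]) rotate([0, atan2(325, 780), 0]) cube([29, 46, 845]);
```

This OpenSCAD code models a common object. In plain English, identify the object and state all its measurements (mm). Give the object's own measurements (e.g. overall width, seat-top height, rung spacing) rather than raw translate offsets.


A sawhorse. A 108×1216×55 mm beam (x, y, z) sits on two A-frame leg pairs. Each pair is two raked legs of 29×46 mm section (46 mm along y) splaying symmetrically in x. Each leg rises 780 mm vertically over 325 mm of horizontal reach and is 845 mm long along its own axis. Every leg's outer bottom edge rests on the floor and its outer top edge meets a bottom edge of the beam — the left legs (tilting toward +x) meet the beam's −x bottom edge, the right legs (their mirror images, tilting toward −x) meet its +x bottom edge — so the leg tops tuck under the beam, the beam's underside is 780 mm above the floor, and the feet are 758 mm apart outside-to-outside with the beam centred between them. The two leg pairs are set in 71 mm from either end of the beam.


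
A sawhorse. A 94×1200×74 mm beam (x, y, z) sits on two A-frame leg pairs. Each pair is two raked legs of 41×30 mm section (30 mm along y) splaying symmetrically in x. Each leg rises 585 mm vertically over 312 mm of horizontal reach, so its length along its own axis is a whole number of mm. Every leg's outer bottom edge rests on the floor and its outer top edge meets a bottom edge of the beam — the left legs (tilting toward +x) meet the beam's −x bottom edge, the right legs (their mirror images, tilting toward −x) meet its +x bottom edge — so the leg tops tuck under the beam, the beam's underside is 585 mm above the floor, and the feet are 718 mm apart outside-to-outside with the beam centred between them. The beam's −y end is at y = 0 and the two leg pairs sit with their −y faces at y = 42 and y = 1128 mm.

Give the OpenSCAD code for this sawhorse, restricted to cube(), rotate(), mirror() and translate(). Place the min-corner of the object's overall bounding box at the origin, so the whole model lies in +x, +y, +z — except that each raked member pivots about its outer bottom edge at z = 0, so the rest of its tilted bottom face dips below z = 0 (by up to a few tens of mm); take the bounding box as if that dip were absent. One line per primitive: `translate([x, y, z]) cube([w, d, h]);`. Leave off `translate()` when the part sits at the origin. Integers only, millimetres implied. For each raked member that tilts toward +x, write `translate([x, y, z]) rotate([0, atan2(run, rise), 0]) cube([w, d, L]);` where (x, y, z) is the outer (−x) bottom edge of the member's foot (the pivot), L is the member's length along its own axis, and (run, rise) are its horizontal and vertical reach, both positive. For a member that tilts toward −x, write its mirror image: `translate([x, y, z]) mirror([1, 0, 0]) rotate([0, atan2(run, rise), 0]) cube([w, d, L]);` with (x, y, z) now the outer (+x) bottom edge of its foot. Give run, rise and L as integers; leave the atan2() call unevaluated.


// leg length = √(312² + 585²) = 663
// right-leg outer foot x = 2·312 + 94 = 718
// beam min-corner = (312, 0, 585)
translate([312, 0, 585]) cube([94, 1200, 74]);
translate([0, 42, 0]) rotate([0, atan2(312, 585), 0]) cube([41, 30, 663]);
translate([718, 42, 0]) mirror([1, 0, 0]) rotate([0, atan2(312, 585), 0]) cube([41, 30, 663]);
translate([0, 1128, 0]) rotate([0, atan2(312, 585), 0]) cube([41, 30, 663]);
translate([718, 1128, 0]) mirror([1, 0, 0]) rotate([0, atan2(312, 585), 0]) cube([41, 30, 663]);


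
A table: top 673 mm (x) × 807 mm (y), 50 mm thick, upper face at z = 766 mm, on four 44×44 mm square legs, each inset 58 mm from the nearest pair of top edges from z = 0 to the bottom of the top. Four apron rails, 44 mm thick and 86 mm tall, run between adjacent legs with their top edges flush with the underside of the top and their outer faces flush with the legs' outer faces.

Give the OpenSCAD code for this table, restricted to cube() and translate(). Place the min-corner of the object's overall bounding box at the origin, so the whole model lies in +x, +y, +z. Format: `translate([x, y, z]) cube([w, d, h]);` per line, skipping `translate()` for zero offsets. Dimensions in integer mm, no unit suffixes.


// leg_h = 766 - 50 = 716
// apron z = 716 - 86 = 630
translate([0, 0, 716]) cube([673, 807, 50]);
translate([58, 58, 0]) cube([44, 44, 716]);
translate([571, 58, 0]) cube([44, 44, 716]);
translate([58, 705, 0]) cube([44, 44, 716]);
translate([571, 705, 0]) cube([44, 44, 716]);
translate([102, 58, 630]) cube([469, 44, 86]);
translate([102, 705, 630]) cube([469, 44, 86]);
translate([58, 102, 630]) cube([44, 603, 86]);
translate([571, 102, 630]) cube([44, 603, 86]);


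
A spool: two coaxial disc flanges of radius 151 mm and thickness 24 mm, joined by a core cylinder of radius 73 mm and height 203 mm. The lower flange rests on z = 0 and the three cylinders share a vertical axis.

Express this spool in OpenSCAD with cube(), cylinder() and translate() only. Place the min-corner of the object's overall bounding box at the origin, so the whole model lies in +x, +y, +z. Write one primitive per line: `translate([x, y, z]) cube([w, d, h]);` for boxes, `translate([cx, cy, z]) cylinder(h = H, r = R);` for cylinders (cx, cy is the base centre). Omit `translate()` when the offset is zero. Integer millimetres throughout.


translate([151, 151, 0]) cylinder(h = 24, r = 151);
translate([151, 151, 24]) cylinder(h = 203, r = 73);
translate([151, 151, 227]) cylinder(h = 24, r = 151);


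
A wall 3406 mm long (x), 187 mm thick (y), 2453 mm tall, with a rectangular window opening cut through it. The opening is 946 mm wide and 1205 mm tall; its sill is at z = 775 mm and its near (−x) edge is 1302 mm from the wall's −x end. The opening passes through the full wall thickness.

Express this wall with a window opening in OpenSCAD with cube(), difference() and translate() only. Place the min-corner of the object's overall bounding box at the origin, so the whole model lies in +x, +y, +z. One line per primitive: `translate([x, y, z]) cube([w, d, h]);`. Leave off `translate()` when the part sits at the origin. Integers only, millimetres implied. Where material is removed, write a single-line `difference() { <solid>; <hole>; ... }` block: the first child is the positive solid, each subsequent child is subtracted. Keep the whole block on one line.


difference() { cube([3406, 187, 2453]); translate([1302, 0, 775]) cube([946, 187, 1205]); }


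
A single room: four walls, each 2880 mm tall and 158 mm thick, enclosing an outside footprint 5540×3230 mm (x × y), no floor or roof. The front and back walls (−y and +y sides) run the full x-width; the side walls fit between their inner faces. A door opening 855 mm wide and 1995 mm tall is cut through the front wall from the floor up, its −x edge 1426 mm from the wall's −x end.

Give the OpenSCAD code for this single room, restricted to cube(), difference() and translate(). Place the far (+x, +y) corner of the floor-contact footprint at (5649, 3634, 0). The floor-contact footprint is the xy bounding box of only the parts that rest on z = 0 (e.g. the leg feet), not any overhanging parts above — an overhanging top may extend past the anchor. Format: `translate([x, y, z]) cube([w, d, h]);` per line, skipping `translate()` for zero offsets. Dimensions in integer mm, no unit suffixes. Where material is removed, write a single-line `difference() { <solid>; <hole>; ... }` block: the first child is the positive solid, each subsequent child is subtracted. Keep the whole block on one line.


difference() { translate([109, 404, 0]) cube([5540, 158, 2880]); translate([1535, 404, 0]) cube([855, 158, 1995]); }
translate([109, 3476, 0]) cube([5540, 158, 2880]);
translate([109, 562, 0]) cube([158, 2914, 2880]);
translate([5491, 562, 0]) cube([158, 2914, 2880]);


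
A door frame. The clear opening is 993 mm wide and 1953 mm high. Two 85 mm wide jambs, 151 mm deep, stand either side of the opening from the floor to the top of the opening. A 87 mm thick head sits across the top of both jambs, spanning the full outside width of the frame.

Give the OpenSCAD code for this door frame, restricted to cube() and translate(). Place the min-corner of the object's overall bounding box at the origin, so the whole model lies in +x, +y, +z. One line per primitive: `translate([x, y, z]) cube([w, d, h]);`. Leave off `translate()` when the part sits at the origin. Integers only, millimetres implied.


cube([85, 151, 1953]);
translate([1078, 0, 0]) cube([85, 151, 1953]);
translate([0, 0, 1953]) cube([1163, 151, 87]);


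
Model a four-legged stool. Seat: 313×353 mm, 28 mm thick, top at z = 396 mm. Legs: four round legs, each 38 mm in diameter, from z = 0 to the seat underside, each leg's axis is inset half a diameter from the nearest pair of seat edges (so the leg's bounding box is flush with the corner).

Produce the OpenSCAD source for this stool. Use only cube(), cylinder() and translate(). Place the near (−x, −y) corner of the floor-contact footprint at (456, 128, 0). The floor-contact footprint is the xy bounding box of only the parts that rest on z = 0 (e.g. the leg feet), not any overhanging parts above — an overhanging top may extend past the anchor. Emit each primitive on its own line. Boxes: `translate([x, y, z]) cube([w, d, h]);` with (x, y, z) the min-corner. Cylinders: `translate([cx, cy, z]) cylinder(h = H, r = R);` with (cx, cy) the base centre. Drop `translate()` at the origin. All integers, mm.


translate([456, 128, 368]) cube([313, 353, 28]);
translate([475, 147, 0]) cylinder(h = 368, r = 19);
translate([750, 147, 0]) cylinder(h = 368, r = 19);
translate([475, 462, 0]) cylinder(h = 368, r = 19);
translate([750, 462, 0]) cylinder(h = 368, r = 19);


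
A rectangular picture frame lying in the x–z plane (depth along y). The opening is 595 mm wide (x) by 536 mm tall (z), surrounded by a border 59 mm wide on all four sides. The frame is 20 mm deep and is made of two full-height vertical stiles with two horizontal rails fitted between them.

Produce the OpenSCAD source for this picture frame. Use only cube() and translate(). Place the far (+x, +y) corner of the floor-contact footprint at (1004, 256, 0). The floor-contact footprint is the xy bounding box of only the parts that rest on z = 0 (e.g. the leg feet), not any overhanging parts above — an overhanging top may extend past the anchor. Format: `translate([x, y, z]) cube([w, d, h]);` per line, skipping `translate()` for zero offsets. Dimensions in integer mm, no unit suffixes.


translate([291, 236, 0]) cube([59, 20, 654]);
translate([945, 236, 0]) cube([59, 20, 654]);
translate([350, 236, 0]) cube([595, 20, 59]);
translate([350, 236, 595]) cube([595, 20, 59]);


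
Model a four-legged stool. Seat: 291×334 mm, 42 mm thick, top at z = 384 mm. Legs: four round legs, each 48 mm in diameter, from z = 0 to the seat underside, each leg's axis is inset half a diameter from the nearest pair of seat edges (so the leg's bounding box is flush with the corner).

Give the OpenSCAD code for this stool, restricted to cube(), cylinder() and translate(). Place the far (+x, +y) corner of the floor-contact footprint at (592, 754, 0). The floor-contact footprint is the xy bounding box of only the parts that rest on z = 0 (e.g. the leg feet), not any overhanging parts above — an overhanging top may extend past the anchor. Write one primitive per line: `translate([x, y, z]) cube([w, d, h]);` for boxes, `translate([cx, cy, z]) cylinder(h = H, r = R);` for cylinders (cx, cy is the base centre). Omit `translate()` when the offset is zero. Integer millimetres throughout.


translate([301, 420, 342]) cube([291, 334, 42]);
translate([325, 444, 0]) cylinder(h = 342, r = 24);
translate([568, 444, 0]) cylinder(h = 342, r = 24);
translate([325, 730, 0]) cylinder(h = 342, r = 24);
translate([568, 730, 0]) cylinder(h = 342, r = 24);


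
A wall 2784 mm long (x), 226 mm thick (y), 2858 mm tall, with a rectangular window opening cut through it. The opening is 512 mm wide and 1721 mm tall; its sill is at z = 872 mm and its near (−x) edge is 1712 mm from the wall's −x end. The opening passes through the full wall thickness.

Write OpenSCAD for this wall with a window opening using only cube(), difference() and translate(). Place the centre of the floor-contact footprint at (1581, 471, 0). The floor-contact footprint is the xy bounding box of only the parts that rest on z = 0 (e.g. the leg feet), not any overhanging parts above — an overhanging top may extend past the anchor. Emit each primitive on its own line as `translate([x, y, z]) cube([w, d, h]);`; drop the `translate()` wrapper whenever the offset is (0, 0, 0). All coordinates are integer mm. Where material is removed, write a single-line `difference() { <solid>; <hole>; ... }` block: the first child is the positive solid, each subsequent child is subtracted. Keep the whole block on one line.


difference() { translate([189, 358, 0]) cube([2784, 226, 2858]); translate([1901, 358, 872]) cube([512, 226, 1721]); }


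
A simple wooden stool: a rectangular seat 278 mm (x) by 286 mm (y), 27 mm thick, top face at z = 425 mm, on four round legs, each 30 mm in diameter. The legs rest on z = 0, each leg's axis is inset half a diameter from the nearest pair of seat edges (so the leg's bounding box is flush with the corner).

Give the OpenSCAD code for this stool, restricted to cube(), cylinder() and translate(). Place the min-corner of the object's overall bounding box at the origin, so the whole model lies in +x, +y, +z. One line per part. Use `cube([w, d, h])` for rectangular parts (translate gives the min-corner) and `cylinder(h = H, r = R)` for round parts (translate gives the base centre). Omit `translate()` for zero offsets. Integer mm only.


translate([0, 0, 398]) cube([278, 286, 27]);
translate([15, 15, 0]) cylinder(h = 398, r = 15);
translate([263, 15, 0]) cylinder(h = 398, r = 15);
translate([15, 271, 0]) cylinder(h = 398, r = 15);
translate([263, 271, 0]) cylinder(h = 398, r = 15);


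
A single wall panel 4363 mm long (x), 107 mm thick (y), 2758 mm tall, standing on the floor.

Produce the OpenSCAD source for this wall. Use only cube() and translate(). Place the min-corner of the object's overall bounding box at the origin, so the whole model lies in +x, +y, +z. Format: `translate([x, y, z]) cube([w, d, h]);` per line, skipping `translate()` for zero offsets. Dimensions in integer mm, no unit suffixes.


cube([4363, 107, 2758]);


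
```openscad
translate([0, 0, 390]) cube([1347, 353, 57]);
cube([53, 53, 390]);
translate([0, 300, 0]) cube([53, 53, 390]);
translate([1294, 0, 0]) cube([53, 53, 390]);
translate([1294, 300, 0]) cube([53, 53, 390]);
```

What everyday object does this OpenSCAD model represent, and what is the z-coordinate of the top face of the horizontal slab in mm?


A bench. The seat-top height is 447 mm.

A long slab on four corner posts — a bench. The slab sits at z = 390 with thickness 57, so the top is 390 + 57 = 447 mm.


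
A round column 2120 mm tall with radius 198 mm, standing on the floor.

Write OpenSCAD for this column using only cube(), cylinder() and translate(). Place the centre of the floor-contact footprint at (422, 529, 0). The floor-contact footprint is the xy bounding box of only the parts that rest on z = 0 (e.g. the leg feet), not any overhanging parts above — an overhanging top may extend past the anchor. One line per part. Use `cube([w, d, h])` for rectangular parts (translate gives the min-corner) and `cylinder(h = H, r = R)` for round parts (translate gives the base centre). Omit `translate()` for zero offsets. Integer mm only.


translate([422, 529, 0]) cylinder(h = 2120, r = 198);


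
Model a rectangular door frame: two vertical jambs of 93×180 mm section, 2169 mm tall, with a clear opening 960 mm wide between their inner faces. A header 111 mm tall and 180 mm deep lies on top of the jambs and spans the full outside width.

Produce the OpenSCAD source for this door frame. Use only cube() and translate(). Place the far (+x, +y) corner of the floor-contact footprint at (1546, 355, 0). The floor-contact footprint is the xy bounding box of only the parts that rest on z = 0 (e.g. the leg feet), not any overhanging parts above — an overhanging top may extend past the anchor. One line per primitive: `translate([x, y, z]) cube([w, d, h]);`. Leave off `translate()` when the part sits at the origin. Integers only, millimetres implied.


translate([400, 175, 0]) cube([93, 180, 2169]);
translate([1453, 175, 0]) cube([93, 180, 2169]);
translate([400, 175, 2169]) cube([1146, 180, 111]);
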